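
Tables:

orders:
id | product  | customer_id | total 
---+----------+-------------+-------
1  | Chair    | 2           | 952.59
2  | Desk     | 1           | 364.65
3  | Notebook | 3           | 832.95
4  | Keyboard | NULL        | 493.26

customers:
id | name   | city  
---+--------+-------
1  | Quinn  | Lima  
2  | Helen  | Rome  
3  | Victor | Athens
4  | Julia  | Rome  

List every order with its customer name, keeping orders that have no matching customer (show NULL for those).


LEFT JOIN keeps every row from orders (the left table); where customer_id has no match in customers, the customer columns become NULL. Walk through each order:
  - order 1 (Chair): customer_id=2 -> matches Helen
  - order 2 (Desk): customer_id=1 -> matches Quinn
  - order 3 (Notebook): customer_id=3 -> matches Victor
  - order 4 (Keyboard): customer_id=NULL, no match -> kept with NULL
All 4 rows appear; 1 has NULL customer.

SQL:
SELECT a.product, b.name AS customer
FROM orders a
LEFT JOIN customers b ON a.customer_id = b.id

Result:
product  | customer
---------+---------
Chair    | Helen   
Desk     | Quinn   
Notebook | Victor  
Keyboard | NULL    


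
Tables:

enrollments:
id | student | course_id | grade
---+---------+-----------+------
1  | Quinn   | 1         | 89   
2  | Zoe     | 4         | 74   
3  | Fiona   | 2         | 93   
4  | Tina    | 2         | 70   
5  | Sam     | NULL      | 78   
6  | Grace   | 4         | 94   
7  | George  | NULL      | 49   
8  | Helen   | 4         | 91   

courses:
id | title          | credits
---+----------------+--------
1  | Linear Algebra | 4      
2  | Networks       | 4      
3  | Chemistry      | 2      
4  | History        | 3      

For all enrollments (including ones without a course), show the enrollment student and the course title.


LEFT JOIN keeps every row from enrollments (the left table); where course_id has no match in courses, the course columns become NULL. Walk through each enrollment:
  - enrollment 1 (Quinn): course_id=1 -> matches Linear Algebra
  - enrollment 2 (Zoe): course_id=4 -> matches History
  - enrollment 3 (Fiona): course_id=2 -> matches Networks
  - enrollment 4 (Tina): course_id=2 -> matches Networks
  - enrollment 5 (Sam): course_id=NULL, no match -> kept with NULL
  - enrollment 6 (Grace): course_id=4 -> matches History
  - enrollment 7 (George): course_id=NULL, no match -> kept with NULL
  - enrollment 8 (Helen): course_id=4 -> matches History
All 8 rows appear; 2 have NULL course.

SQL:
SELECT a.student, b.title AS course
FROM enrollments a
LEFT JOIN courses b ON a.course_id = b.id

Result:
student | course        
--------+---------------
Quinn   | Linear Algebra
Zoe     | History       
Fiona   | Networks      
Tina    | Networks      
Sam     | NULL          
Grace   | History       
George  | NULL          
Helen   | History       


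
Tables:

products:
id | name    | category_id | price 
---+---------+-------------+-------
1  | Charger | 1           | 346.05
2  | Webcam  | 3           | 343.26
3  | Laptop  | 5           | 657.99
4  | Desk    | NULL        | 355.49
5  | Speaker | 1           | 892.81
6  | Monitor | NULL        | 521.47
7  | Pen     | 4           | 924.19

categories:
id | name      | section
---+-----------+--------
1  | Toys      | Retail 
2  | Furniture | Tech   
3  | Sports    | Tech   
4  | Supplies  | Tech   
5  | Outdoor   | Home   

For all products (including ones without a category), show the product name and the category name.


LEFT JOIN keeps every row from products (the left table); where category_id has no match in categories, the category columns become NULL. Walk through each product:
  - product 1 (Charger): category_id=1 -> matches Toys
  - product 2 (Webcam): category_id=3 -> matches Sports
  - product 3 (Laptop): category_id=5 -> matches Outdoor
  - product 4 (Desk): category_id=NULL, no match -> kept with NULL
  - product 5 (Speaker): category_id=1 -> matches Toys
  - product 6 (Monitor): category_id=NULL, no match -> kept with NULL
  - product 7 (Pen): category_id=4 -> matches Supplies
All 7 rows appear; 2 have NULL category.

SQL:
SELECT a.name, b.name AS category
FROM products a
LEFT JOIN categories b ON a.category_id = b.id

Result:
name    | category
--------+---------
Charger | Toys    
Webcam  | Sports  
Laptop  | Outdoor 
Desk    | NULL    
Speaker | Toys    
Monitor | NULL    
Pen     | Supplies


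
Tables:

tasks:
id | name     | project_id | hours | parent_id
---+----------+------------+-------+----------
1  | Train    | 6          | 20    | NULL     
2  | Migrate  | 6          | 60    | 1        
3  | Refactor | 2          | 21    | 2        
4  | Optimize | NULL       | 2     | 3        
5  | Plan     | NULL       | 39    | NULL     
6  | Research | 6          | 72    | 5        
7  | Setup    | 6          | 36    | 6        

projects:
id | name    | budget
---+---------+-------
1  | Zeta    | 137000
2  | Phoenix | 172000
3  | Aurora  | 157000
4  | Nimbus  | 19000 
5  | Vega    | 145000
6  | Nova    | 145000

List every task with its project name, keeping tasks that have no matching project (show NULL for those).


LEFT JOIN keeps every row from tasks (the left table); where project_id has no match in projects, the project columns become NULL. Walk through each task:
  - task 1 (Train): project_id=6 -> matches Nova
  - task 2 (Migrate): project_id=6 -> matches Nova
  - task 3 (Refactor): project_id=2 -> matches Phoenix
  - task 4 (Optimize): project_id=NULL, no match -> kept with NULL
  - task 5 (Plan): project_id=NULL, no match -> kept with NULL
  - task 6 (Research): project_id=6 -> matches Nova
  - task 7 (Setup): project_id=6 -> matches Nova
All 7 rows appear; 2 have NULL project.

SQL:
SELECT a.name, b.name AS project
FROM tasks a
LEFT JOIN projects b ON a.project_id = b.id

Result:
name     | project
---------+--------
Train    | Nova   
Migrate  | Nova   
Refactor | Phoenix
Optimize | NULL   
Plan     | NULL   
Research | Nova   
Setup    | Nova   


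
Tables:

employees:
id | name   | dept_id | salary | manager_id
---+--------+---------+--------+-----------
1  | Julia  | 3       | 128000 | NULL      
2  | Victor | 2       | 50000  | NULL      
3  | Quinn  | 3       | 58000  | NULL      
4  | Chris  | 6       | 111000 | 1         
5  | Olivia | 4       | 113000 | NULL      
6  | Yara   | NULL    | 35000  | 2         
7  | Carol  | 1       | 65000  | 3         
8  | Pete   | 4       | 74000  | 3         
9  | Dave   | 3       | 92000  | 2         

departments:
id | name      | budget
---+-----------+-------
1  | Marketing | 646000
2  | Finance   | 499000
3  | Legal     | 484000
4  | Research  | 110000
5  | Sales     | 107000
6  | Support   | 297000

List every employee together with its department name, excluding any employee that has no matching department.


INNER JOIN keeps only employees rows whose dept_id matches an id in departments. Walk through each employee:
  - employee 1 (Julia): dept_id=3 -> matches Legal
  - employee 2 (Victor): dept_id=2 -> matches Finance
  - employee 3 (Quinn): dept_id=3 -> matches Legal
  - employee 4 (Chris): dept_id=6 -> matches Support
  - employee 5 (Olivia): dept_id=4 -> matches Research
  - employee 6 (Yara): dept_id=NULL, no match -> dropped
  - employee 7 (Carol): dept_id=1 -> matches Marketing
  - employee 8 (Pete): dept_id=4 -> matches Research
  - employee 9 (Dave): dept_id=3 -> matches Legal
So 1 of 9 rows is dropped.

SQL:
SELECT a.name, b.name AS department
FROM employees a
INNER JOIN departments b ON a.dept_id = b.id

Result:
name   | department
-------+-----------
Julia  | Legal     
Victor | Finance   
Quinn  | Legal     
Chris  | Support   
Olivia | Research  
Carol  | Marketing 
Pete   | Research  
Dave   | Legal     


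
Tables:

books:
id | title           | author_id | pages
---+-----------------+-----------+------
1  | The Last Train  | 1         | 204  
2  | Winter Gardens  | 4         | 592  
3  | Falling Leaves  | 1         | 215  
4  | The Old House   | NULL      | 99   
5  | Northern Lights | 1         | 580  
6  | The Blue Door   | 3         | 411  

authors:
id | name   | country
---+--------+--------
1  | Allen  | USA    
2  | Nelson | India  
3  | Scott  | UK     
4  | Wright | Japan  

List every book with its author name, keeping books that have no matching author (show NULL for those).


LEFT JOIN keeps every row from books (the left table); where author_id has no match in authors, the author columns become NULL. Walk through each book:
  - book 1 (The Last Train): author_id=1 -> matches Allen
  - book 2 (Winter Gardens): author_id=4 -> matches Wright
  - book 3 (Falling Leaves): author_id=1 -> matches Allen
  - book 4 (The Old House): author_id=NULL, no match -> kept with NULL
  - book 5 (Northern Lights): author_id=1 -> matches Allen
  - book 6 (The Blue Door): author_id=3 -> matches Scott
All 6 rows appear; 1 has NULL author.

SQL:
SELECT a.title, b.name AS author
FROM books a
LEFT JOIN authors b ON a.author_id = b.id

Result:
title           | author
----------------+-------
The Last Train  | Allen 
Winter Gardens  | Wright
Falling Leaves  | Allen 
The Old House   | NULL  
Northern Lights | Allen 
The Blue Door   | Scott 


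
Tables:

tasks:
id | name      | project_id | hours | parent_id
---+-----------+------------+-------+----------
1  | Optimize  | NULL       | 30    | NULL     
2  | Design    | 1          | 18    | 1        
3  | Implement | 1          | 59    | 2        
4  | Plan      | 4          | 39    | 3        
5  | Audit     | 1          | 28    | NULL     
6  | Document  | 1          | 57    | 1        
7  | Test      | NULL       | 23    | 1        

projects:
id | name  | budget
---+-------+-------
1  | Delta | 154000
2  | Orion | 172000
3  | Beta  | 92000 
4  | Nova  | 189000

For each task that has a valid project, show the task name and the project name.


INNER JOIN keeps only tasks rows whose project_id matches an id in projects. Walk through each task:
  - task 1 (Optimize): project_id=NULL, no match -> dropped
  - task 2 (Design): project_id=1 -> matches Delta
  - task 3 (Implement): project_id=1 -> matches Delta
  - task 4 (Plan): project_id=4 -> matches Nova
  - task 5 (Audit): project_id=1 -> matches Delta
  - task 6 (Document): project_id=1 -> matches Delta
  - task 7 (Test): project_id=NULL, no match -> dropped
So 2 of 7 rows are dropped.

SQL:
SELECT a.name, b.name AS project
FROM tasks a
INNER JOIN projects b ON a.project_id = b.id

Result:
name      | project
----------+--------
Design    | Delta  
Implement | Delta  
Plan      | Nova   
Audit     | Delta  
Document  | Delta  


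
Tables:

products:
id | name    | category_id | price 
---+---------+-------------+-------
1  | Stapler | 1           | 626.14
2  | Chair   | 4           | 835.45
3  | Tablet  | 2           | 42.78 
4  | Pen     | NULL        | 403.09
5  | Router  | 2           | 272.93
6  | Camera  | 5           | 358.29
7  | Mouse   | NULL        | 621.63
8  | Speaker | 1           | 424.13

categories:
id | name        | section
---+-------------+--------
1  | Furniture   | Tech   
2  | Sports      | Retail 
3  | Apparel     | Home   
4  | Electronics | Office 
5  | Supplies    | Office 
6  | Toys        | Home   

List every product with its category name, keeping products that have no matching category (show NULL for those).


LEFT JOIN keeps every row from products (the left table); where category_id has no match in categories, the category columns become NULL. Walk through each product:
  - product 1 (Stapler): category_id=1 -> matches Furniture
  - product 2 (Chair): category_id=4 -> matches Electronics
  - product 3 (Tablet): category_id=2 -> matches Sports
  - product 4 (Pen): category_id=NULL, no match -> kept with NULL
  - product 5 (Router): category_id=2 -> matches Sports
  - product 6 (Camera): category_id=5 -> matches Supplies
  - product 7 (Mouse): category_id=NULL, no match -> kept with NULL
  - product 8 (Speaker): category_id=1 -> matches Furniture
All 8 rows appear; 2 have NULL category.

SQL:
SELECT a.name, b.name AS category
FROM products a
LEFT JOIN categories b ON a.category_id = b.id

Result:
name    | category   
--------+------------
Stapler | Furniture  
Chair   | Electronics
Tablet  | Sports     
Pen     | NULL       
Router  | Sports     
Camera  | Supplies   
Mouse   | NULL       
Speaker | Furniture  


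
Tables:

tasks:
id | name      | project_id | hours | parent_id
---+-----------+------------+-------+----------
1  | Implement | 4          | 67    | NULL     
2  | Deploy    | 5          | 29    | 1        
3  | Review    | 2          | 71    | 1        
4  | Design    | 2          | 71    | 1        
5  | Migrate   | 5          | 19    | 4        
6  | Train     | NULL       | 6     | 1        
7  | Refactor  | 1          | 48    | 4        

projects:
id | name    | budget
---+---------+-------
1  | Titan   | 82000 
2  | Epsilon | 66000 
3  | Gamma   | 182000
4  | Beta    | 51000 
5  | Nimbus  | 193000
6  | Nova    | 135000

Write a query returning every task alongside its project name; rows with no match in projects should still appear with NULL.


LEFT JOIN keeps every row from tasks (the left table); where project_id has no match in projects, the project columns become NULL. Walk through each task:
  - task 1 (Implement): project_id=4 -> matches Beta
  - task 2 (Deploy): project_id=5 -> matches Nimbus
  - task 3 (Review): project_id=2 -> matches Epsilon
  - task 4 (Design): project_id=2 -> matches Epsilon
  - task 5 (Migrate): project_id=5 -> matches Nimbus
  - task 6 (Train): project_id=NULL, no match -> kept with NULL
  - task 7 (Refactor): project_id=1 -> matches Titan
All 7 rows appear; 1 has NULL project.

SQL:
SELECT a.name, b.name AS project
FROM tasks a
LEFT JOIN projects b ON a.project_id = b.id

Result:
name      | project
----------+--------
Implement | Beta   
Deploy    | Nimbus 
Review    | Epsilon
Design    | Epsilon
Migrate   | Nimbus 
Train     | NULL   
Refactor  | Titan  


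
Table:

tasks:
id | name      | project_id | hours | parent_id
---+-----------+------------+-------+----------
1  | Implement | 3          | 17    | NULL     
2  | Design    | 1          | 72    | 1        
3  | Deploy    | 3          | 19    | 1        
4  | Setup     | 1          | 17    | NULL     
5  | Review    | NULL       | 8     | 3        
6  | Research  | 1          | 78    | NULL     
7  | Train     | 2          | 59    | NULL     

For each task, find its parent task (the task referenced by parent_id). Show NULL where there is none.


This is a self-join: tasks is joined to a second copy of itself, matching each row's parent_id to another row's id. Use LEFT JOIN so rows with parent_id=NULL are kept.
  - task 1 (Implement): parent_id=NULL -> NULL
  - task 2 (Design): parent_id=1 -> Implement
  - task 3 (Deploy): parent_id=1 -> Implement
  - task 4 (Setup): parent_id=NULL -> NULL
  - task 5 (Review): parent_id=3 -> Deploy
  - task 6 (Research): parent_id=NULL -> NULL
  - task 7 (Train): parent_id=NULL -> NULL

SQL:
SELECT a.name AS item, b.name AS parent
FROM tasks a
LEFT JOIN tasks b ON a.parent_id = b.id

Result:
item      | parent   
----------+----------
Implement | NULL     
Design    | Implement
Deploy    | Implement
Setup     | NULL     
Review    | Deploy   
Research  | NULL     
Train     | NULL     


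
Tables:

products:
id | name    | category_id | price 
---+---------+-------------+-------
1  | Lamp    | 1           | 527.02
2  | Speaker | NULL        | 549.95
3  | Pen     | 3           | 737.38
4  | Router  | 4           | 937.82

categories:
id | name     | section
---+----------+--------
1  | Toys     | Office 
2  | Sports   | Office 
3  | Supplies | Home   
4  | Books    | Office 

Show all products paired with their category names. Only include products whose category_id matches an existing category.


INNER JOIN keeps only products rows whose category_id matches an id in categories. Walk through each product:
  - product 1 (Lamp): category_id=1 -> matches Toys
  - product 2 (Speaker): category_id=NULL, no match -> dropped
  - product 3 (Pen): category_id=3 -> matches Supplies
  - product 4 (Router): category_id=4 -> matches Books
So 1 of 4 rows is dropped.

SQL:
SELECT a.name, b.name AS category
FROM products a
INNER JOIN categories b ON a.category_id = b.id

Result:
name   | category
-------+---------
Lamp   | Toys    
Pen    | Supplies
Router | Books   


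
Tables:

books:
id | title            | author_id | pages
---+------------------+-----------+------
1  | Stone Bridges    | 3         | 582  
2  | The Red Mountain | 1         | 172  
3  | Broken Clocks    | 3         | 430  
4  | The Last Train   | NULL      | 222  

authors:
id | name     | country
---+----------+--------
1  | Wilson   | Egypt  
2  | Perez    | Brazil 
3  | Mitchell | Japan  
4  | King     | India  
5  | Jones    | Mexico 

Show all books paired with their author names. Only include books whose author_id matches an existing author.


INNER JOIN keeps only books rows whose author_id matches an id in authors. Walk through each book:
  - book 1 (Stone Bridges): author_id=3 -> matches Mitchell
  - book 2 (The Red Mountain): author_id=1 -> matches Wilson
  - book 3 (Broken Clocks): author_id=3 -> matches Mitchell
  - book 4 (The Last Train): author_id=NULL, no match -> dropped
So 1 of 4 rows is dropped.

SQL:
SELECT a.title, b.name AS author
FROM books a
INNER JOIN authors b ON a.author_id = b.id

Result:
title            | author  
-----------------+---------
Stone Bridges    | Mitchell
The Red Mountain | Wilson  
Broken Clocks    | Mitchell


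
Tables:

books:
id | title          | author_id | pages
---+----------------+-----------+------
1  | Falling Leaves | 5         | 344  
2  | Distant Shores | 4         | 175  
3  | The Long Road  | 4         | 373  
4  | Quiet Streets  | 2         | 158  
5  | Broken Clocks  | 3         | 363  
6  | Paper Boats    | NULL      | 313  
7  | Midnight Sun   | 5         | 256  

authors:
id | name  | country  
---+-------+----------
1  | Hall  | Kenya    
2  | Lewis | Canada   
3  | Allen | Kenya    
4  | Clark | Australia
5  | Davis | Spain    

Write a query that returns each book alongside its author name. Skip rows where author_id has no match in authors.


INNER JOIN keeps only books rows whose author_id matches an id in authors. Walk through each book:
  - book 1 (Falling Leaves): author_id=5 -> matches Davis
  - book 2 (Distant Shores): author_id=4 -> matches Clark
  - book 3 (The Long Road): author_id=4 -> matches Clark
  - book 4 (Quiet Streets): author_id=2 -> matches Lewis
  - book 5 (Broken Clocks): author_id=3 -> matches Allen
  - book 6 (Paper Boats): author_id=NULL, no match -> dropped
  - book 7 (Midnight Sun): author_id=5 -> matches Davis
So 1 of 7 rows is dropped.

SQL:
SELECT a.title, b.name AS author
FROM books a
INNER JOIN authors b ON a.author_id = b.id

Result:
title          | author
---------------+-------
Falling Leaves | Davis 
Distant Shores | Clark 
The Long Road  | Clark 
Quiet Streets  | Lewis 
Broken Clocks  | Allen 
Midnight Sun   | Davis 


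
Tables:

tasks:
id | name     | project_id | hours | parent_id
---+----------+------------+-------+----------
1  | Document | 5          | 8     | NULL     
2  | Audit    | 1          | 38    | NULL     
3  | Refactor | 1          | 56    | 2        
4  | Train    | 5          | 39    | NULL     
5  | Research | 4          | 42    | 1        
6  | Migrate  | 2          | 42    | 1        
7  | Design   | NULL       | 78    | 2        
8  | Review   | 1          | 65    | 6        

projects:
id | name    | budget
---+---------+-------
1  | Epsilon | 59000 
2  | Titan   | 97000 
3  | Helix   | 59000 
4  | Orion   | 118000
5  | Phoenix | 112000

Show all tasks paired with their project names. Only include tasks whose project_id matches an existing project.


INNER JOIN keeps only tasks rows whose project_id matches an id in projects. Walk through each task:
  - task 1 (Document): project_id=5 -> matches Phoenix
  - task 2 (Audit): project_id=1 -> matches Epsilon
  - task 3 (Refactor): project_id=1 -> matches Epsilon
  - task 4 (Train): project_id=5 -> matches Phoenix
  - task 5 (Research): project_id=4 -> matches Orion
  - task 6 (Migrate): project_id=2 -> matches Titan
  - task 7 (Design): project_id=NULL, no match -> dropped
  - task 8 (Review): project_id=1 -> matches Epsilon
So 1 of 8 rows is dropped.

SQL:
SELECT a.name, b.name AS project
FROM tasks a
INNER JOIN projects b ON a.project_id = b.id

Result:
name     | project
---------+--------
Document | Phoenix
Audit    | Epsilon
Refactor | Epsilon
Train    | Phoenix
Research | Orion  
Migrate  | Titan  
Review   | Epsilon


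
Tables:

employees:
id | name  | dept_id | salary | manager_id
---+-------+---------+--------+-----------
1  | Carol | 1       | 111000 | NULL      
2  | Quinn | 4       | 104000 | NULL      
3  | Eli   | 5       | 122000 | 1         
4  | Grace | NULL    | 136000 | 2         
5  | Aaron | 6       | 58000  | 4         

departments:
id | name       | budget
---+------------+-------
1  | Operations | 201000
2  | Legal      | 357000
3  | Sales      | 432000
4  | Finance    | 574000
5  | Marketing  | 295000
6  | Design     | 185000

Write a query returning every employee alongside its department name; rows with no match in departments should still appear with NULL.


LEFT JOIN keeps every row from employees (the left table); where dept_id has no match in departments, the department columns become NULL. Walk through each employee:
  - employee 1 (Carol): dept_id=1 -> matches Operations
  - employee 2 (Quinn): dept_id=4 -> matches Finance
  - employee 3 (Eli): dept_id=5 -> matches Marketing
  - employee 4 (Grace): dept_id=NULL, no match -> kept with NULL
  - employee 5 (Aaron): dept_id=6 -> matches Design
All 5 rows appear; 1 has NULL department.

SQL:
SELECT a.name, b.name AS department
FROM employees a
LEFT JOIN departments b ON a.dept_id = b.id

Result:
name  | department
------+-----------
Carol | Operations
Quinn | Finance   
Eli   | Marketing 
Grace | NULL      
Aaron | Design    


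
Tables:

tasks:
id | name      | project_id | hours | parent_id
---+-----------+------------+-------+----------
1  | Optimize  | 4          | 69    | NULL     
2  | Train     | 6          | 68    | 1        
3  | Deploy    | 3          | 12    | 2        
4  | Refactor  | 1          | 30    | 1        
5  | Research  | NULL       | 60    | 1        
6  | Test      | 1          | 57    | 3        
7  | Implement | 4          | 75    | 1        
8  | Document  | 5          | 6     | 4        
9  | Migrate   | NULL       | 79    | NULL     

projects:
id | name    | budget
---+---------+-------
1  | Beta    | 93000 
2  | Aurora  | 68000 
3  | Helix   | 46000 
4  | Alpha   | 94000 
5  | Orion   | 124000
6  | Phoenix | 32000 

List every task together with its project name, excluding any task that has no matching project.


INNER JOIN keeps only tasks rows whose project_id matches an id in projects. Walk through each task:
  - task 1 (Optimize): project_id=4 -> matches Alpha
  - task 2 (Train): project_id=6 -> matches Phoenix
  - task 3 (Deploy): project_id=3 -> matches Helix
  - task 4 (Refactor): project_id=1 -> matches Beta
  - task 5 (Research): project_id=NULL, no match -> dropped
  - task 6 (Test): project_id=1 -> matches Beta
  - task 7 (Implement): project_id=4 -> matches Alpha
  - task 8 (Document): project_id=5 -> matches Orion
  - task 9 (Migrate): project_id=NULL, no match -> dropped
So 2 of 9 rows are dropped.

SQL:
SELECT a.name, b.name AS project
FROM tasks a
INNER JOIN projects b ON a.project_id = b.id

Result:
name      | project
----------+--------
Optimize  | Alpha  
Train     | Phoenix
Deploy    | Helix  
Refactor  | Beta   
Test      | Beta   
Implement | Alpha  
Document  | Orion  


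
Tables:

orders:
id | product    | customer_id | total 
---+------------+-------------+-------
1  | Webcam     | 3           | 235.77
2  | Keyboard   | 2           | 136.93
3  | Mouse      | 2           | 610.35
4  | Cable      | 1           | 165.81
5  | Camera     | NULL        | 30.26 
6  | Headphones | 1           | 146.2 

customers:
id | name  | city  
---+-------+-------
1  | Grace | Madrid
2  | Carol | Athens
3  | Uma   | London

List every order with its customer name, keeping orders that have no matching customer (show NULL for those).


LEFT JOIN keeps every row from orders (the left table); where customer_id has no match in customers, the customer columns become NULL. Walk through each order:
  - order 1 (Webcam): customer_id=3 -> matches Uma
  - order 2 (Keyboard): customer_id=2 -> matches Carol
  - order 3 (Mouse): customer_id=2 -> matches Carol
  - order 4 (Cable): customer_id=1 -> matches Grace
  - order 5 (Camera): customer_id=NULL, no match -> kept with NULL
  - order 6 (Headphones): customer_id=1 -> matches Grace
All 6 rows appear; 1 has NULL customer.

SQL:
SELECT a.product, b.name AS customer
FROM orders a
LEFT JOIN customers b ON a.customer_id = b.id

Result:
product    | customer
-----------+---------
Webcam     | Uma     
Keyboard   | Carol   
Mouse      | Carol   
Cable      | Grace   
Camera     | NULL    
Headphones | Grace   


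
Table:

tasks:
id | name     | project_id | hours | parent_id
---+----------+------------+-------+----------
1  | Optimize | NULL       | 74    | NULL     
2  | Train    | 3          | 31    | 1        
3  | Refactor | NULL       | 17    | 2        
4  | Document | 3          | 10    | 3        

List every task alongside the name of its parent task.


This is a self-join: tasks is joined to a second copy of itself, matching each row's parent_id to another row's id. Use LEFT JOIN so rows with parent_id=NULL are kept.
  - task 1 (Optimize): parent_id=NULL -> NULL
  - task 2 (Train): parent_id=1 -> Optimize
  - task 3 (Refactor): parent_id=2 -> Train
  - task 4 (Document): parent_id=3 -> Refactor

SQL:
SELECT a.name AS item, b.name AS parent
FROM tasks a
LEFT JOIN tasks b ON a.parent_id = b.id

Result:
item     | parent  
---------+---------
Optimize | NULL    
Train    | Optimize
Refactor | Train   
Document | Refactor


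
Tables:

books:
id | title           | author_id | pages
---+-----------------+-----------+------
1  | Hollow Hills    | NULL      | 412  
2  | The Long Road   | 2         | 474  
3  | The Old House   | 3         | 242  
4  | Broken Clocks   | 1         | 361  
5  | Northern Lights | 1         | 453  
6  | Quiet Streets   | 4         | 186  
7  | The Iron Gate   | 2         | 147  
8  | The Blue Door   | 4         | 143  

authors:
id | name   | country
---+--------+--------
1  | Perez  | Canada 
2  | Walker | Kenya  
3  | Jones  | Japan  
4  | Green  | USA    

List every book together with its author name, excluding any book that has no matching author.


INNER JOIN keeps only books rows whose author_id matches an id in authors. Walk through each book:
  - book 1 (Hollow Hills): author_id=NULL, no match -> dropped
  - book 2 (The Long Road): author_id=2 -> matches Walker
  - book 3 (The Old House): author_id=3 -> matches Jones
  - book 4 (Broken Clocks): author_id=1 -> matches Perez
  - book 5 (Northern Lights): author_id=1 -> matches Perez
  - book 6 (Quiet Streets): author_id=4 -> matches Green
  - book 7 (The Iron Gate): author_id=2 -> matches Walker
  - book 8 (The Blue Door): author_id=4 -> matches Green
So 1 of 8 rows is dropped.

SQL:
SELECT a.title, b.name AS author
FROM books a
INNER JOIN authors b ON a.author_id = b.id

Result:
title           | author
----------------+-------
The Long Road   | Walker
The Old House   | Jones 
Broken Clocks   | Perez 
Northern Lights | Perez 
Quiet Streets   | Green 
The Iron Gate   | Walker
The Blue Door   | Green 


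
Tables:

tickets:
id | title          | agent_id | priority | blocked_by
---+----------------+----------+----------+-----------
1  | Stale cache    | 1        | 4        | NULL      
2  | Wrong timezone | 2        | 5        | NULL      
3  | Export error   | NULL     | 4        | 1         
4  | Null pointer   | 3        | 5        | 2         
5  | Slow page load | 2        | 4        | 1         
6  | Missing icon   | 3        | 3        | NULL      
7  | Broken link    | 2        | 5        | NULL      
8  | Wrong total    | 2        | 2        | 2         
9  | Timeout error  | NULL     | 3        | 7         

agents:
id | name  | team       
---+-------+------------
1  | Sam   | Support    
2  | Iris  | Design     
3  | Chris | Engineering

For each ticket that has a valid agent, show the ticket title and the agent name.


INNER JOIN keeps only tickets rows whose agent_id matches an id in agents. Walk through each ticket:
  - ticket 1 (Stale cache): agent_id=1 -> matches Sam
  - ticket 2 (Wrong timezone): agent_id=2 -> matches Iris
  - ticket 3 (Export error): agent_id=NULL, no match -> dropped
  - ticket 4 (Null pointer): agent_id=3 -> matches Chris
  - ticket 5 (Slow page load): agent_id=2 -> matches Iris
  - ticket 6 (Missing icon): agent_id=3 -> matches Chris
  - ticket 7 (Broken link): agent_id=2 -> matches Iris
  - ticket 8 (Wrong total): agent_id=2 -> matches Iris
  - ticket 9 (Timeout error): agent_id=NULL, no match -> dropped
So 2 of 9 rows are dropped.

SQL:
SELECT a.title, b.name AS agent
FROM tickets a
INNER JOIN agents b ON a.agent_id = b.id

Result:
title          | agent
---------------+------
Stale cache    | Sam  
Wrong timezone | Iris 
Null pointer   | Chris
Slow page load | Iris 
Missing icon   | Chris
Broken link    | Iris 
Wrong total    | Iris 


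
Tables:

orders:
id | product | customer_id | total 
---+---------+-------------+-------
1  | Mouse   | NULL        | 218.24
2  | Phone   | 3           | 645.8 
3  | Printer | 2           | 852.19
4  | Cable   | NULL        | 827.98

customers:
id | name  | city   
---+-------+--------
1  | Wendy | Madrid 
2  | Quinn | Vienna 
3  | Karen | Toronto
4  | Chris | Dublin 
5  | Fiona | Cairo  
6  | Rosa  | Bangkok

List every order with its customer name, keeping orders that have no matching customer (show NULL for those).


LEFT JOIN keeps every row from orders (the left table); where customer_id has no match in customers, the customer columns become NULL. Walk through each order:
  - order 1 (Mouse): customer_id=NULL, no match -> kept with NULL
  - order 2 (Phone): customer_id=3 -> matches Karen
  - order 3 (Printer): customer_id=2 -> matches Quinn
  - order 4 (Cable): customer_id=NULL, no match -> kept with NULL
All 4 rows appear; 2 have NULL customer.

SQL:
SELECT a.product, b.name AS customer
FROM orders a
LEFT JOIN customers b ON a.customer_id = b.id

Result:
product | customer
--------+---------
Mouse   | NULL    
Phone   | Karen   
Printer | Quinn   
Cable   | NULL    


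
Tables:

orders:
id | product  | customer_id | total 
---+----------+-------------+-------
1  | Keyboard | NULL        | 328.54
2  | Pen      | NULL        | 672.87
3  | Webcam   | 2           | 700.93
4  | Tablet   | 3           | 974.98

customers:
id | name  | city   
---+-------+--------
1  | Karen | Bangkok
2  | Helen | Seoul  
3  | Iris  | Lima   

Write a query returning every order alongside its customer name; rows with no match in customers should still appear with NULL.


LEFT JOIN keeps every row from orders (the left table); where customer_id has no match in customers, the customer columns become NULL. Walk through each order:
  - order 1 (Keyboard): customer_id=NULL, no match -> kept with NULL
  - order 2 (Pen): customer_id=NULL, no match -> kept with NULL
  - order 3 (Webcam): customer_id=2 -> matches Helen
  - order 4 (Tablet): customer_id=3 -> matches Iris
All 4 rows appear; 2 have NULL customer.

SQL:
SELECT a.product, b.name AS customer
FROM orders a
LEFT JOIN customers b ON a.customer_id = b.id

Result:
product  | customer
---------+---------
Keyboard | NULL    
Pen      | NULL    
Webcam   | Helen   
Tablet   | Iris    


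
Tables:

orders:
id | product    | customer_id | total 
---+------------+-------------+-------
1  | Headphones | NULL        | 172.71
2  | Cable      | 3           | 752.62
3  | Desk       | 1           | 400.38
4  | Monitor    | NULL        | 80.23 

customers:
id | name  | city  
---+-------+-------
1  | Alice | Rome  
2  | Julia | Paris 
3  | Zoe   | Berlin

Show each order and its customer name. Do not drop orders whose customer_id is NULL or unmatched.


LEFT JOIN keeps every row from orders (the left table); where customer_id has no match in customers, the customer columns become NULL. Walk through each order:
  - order 1 (Headphones): customer_id=NULL, no match -> kept with NULL
  - order 2 (Cable): customer_id=3 -> matches Zoe
  - order 3 (Desk): customer_id=1 -> matches Alice
  - order 4 (Monitor): customer_id=NULL, no match -> kept with NULL
All 4 rows appear; 2 have NULL customer.

SQL:
SELECT a.product, b.name AS customer
FROM orders a
LEFT JOIN customers b ON a.customer_id = b.id

Result:
product    | customer
-----------+---------
Headphones | NULL    
Cable      | Zoe     
Desk       | Alice   
Monitor    | NULL    


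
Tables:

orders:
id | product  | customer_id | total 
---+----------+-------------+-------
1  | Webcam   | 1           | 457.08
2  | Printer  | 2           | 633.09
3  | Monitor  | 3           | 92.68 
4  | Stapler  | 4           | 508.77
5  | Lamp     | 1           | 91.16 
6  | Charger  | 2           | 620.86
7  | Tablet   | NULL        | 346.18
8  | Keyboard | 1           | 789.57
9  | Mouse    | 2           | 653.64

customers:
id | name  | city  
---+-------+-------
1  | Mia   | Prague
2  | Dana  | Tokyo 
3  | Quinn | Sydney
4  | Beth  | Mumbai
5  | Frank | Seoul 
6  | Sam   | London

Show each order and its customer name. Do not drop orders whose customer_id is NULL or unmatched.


LEFT JOIN keeps every row from orders (the left table); where customer_id has no match in customers, the customer columns become NULL. Walk through each order:
  - order 1 (Webcam): customer_id=1 -> matches Mia
  - order 2 (Printer): customer_id=2 -> matches Dana
  - order 3 (Monitor): customer_id=3 -> matches Quinn
  - order 4 (Stapler): customer_id=4 -> matches Beth
  - order 5 (Lamp): customer_id=1 -> matches Mia
  - order 6 (Charger): customer_id=2 -> matches Dana
  - order 7 (Tablet): customer_id=NULL, no match -> kept with NULL
  - order 8 (Keyboard): customer_id=1 -> matches Mia
  - order 9 (Mouse): customer_id=2 -> matches Dana
All 9 rows appear; 1 has NULL customer.

SQL:
SELECT a.product, b.name AS customer
FROM orders a
LEFT JOIN customers b ON a.customer_id = b.id

Result:
product  | customer
---------+---------
Webcam   | Mia     
Printer  | Dana    
Monitor  | Quinn   
Stapler  | Beth    
Lamp     | Mia     
Charger  | Dana    
Tablet   | NULL    
Keyboard | Mia     
Mouse    | Dana    


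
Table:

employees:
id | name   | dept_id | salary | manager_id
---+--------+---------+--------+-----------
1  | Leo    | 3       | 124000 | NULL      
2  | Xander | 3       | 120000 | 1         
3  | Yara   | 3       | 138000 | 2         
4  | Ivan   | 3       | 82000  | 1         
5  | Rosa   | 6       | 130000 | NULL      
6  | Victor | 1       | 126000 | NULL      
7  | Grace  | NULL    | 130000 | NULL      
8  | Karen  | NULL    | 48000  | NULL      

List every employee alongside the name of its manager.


This is a self-join: employees is joined to a second copy of itself, matching each row's manager_id to another row's id. Use LEFT JOIN so rows with manager_id=NULL are kept.
  - employee 1 (Leo): manager_id=NULL -> NULL
  - employee 2 (Xander): manager_id=1 -> Leo
  - employee 3 (Yara): manager_id=2 -> Xander
  - employee 4 (Ivan): manager_id=1 -> Leo
  - employee 5 (Rosa): manager_id=NULL -> NULL
  - employee 6 (Victor): manager_id=NULL -> NULL
  - employee 7 (Grace): manager_id=NULL -> NULL
  - employee 8 (Karen): manager_id=NULL -> NULL

SQL:
SELECT a.name AS item, b.name AS manager
FROM employees a
LEFT JOIN employees b ON a.manager_id = b.id

Result:
item   | manager
-------+--------
Leo    | NULL   
Xander | Leo    
Yara   | Xander 
Ivan   | Leo    
Rosa   | NULL   
Victor | NULL   
Grace  | NULL   
Karen  | NULL   


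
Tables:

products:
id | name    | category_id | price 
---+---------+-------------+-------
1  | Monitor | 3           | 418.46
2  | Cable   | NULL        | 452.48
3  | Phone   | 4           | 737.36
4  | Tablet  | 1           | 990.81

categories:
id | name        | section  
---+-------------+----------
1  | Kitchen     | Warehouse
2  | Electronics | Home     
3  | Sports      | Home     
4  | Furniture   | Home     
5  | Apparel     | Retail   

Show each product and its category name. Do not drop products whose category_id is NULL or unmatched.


LEFT JOIN keeps every row from products (the left table); where category_id has no match in categories, the category columns become NULL. Walk through each product:
  - product 1 (Monitor): category_id=3 -> matches Sports
  - product 2 (Cable): category_id=NULL, no match -> kept with NULL
  - product 3 (Phone): category_id=4 -> matches Furniture
  - product 4 (Tablet): category_id=1 -> matches Kitchen
All 4 rows appear; 1 has NULL category.

SQL:
SELECT a.name, b.name AS category
FROM products a
LEFT JOIN categories b ON a.category_id = b.id

Result:
name    | category 
--------+----------
Monitor | Sports   
Cable   | NULL     
Phone   | Furniture
Tablet  | Kitchen  


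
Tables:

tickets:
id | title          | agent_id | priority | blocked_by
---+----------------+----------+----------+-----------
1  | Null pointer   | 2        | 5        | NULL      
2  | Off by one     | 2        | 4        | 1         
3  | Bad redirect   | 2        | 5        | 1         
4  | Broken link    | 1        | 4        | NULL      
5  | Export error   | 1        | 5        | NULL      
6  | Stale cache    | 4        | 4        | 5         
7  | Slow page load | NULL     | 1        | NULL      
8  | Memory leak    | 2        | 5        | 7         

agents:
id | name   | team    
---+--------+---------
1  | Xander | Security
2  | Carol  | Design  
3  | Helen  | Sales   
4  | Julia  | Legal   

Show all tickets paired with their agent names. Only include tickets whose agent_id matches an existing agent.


INNER JOIN keeps only tickets rows whose agent_id matches an id in agents. Walk through each ticket:
  - ticket 1 (Null pointer): agent_id=2 -> matches Carol
  - ticket 2 (Off by one): agent_id=2 -> matches Carol
  - ticket 3 (Bad redirect): agent_id=2 -> matches Carol
  - ticket 4 (Broken link): agent_id=1 -> matches Xander
  - ticket 5 (Export error): agent_id=1 -> matches Xander
  - ticket 6 (Stale cache): agent_id=4 -> matches Julia
  - ticket 7 (Slow page load): agent_id=NULL, no match -> dropped
  - ticket 8 (Memory leak): agent_id=2 -> matches Carol
So 1 of 8 rows is dropped.

SQL:
SELECT a.title, b.name AS agent
FROM tickets a
INNER JOIN agents b ON a.agent_id = b.id

Result:
title        | agent 
-------------+-------
Null pointer | Carol 
Off by one   | Carol 
Bad redirect | Carol 
Broken link  | Xander
Export error | Xander
Stale cache  | Julia 
Memory leak  | Carol 


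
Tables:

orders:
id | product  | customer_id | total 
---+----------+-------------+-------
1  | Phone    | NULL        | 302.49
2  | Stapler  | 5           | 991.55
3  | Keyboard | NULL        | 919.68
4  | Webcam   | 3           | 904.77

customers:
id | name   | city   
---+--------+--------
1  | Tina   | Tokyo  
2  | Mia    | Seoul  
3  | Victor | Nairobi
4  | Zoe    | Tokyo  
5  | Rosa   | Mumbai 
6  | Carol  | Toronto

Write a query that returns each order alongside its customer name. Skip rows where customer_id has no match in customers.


INNER JOIN keeps only orders rows whose customer_id matches an id in customers. Walk through each order:
  - order 1 (Phone): customer_id=NULL, no match -> dropped
  - order 2 (Stapler): customer_id=5 -> matches Rosa
  - order 3 (Keyboard): customer_id=NULL, no match -> dropped
  - order 4 (Webcam): customer_id=3 -> matches Victor
So 2 of 4 rows are dropped.

SQL:
SELECT a.product, b.name AS customer
FROM orders a
INNER JOIN customers b ON a.customer_id = b.id

Result:
product | customer
--------+---------
Stapler | Rosa    
Webcam  | Victor  


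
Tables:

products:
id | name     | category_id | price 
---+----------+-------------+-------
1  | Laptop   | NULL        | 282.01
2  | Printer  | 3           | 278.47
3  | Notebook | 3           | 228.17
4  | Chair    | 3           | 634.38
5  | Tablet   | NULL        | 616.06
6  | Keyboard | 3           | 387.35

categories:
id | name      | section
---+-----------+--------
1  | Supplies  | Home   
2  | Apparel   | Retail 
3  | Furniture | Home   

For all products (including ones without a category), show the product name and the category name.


LEFT JOIN keeps every row from products (the left table); where category_id has no match in categories, the category columns become NULL. Walk through each product:
  - product 1 (Laptop): category_id=NULL, no match -> kept with NULL
  - product 2 (Printer): category_id=3 -> matches Furniture
  - product 3 (Notebook): category_id=3 -> matches Furniture
  - product 4 (Chair): category_id=3 -> matches Furniture
  - product 5 (Tablet): category_id=NULL, no match -> kept with NULL
  - product 6 (Keyboard): category_id=3 -> matches Furniture
All 6 rows appear; 2 have NULL category.

SQL:
SELECT a.name, b.name AS category
FROM products a
LEFT JOIN categories b ON a.category_id = b.id

Result:
name     | category 
---------+----------
Laptop   | NULL     
Printer  | Furniture
Notebook | Furniture
Chair    | Furniture
Tablet   | NULL     
Keyboard | Furniture
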